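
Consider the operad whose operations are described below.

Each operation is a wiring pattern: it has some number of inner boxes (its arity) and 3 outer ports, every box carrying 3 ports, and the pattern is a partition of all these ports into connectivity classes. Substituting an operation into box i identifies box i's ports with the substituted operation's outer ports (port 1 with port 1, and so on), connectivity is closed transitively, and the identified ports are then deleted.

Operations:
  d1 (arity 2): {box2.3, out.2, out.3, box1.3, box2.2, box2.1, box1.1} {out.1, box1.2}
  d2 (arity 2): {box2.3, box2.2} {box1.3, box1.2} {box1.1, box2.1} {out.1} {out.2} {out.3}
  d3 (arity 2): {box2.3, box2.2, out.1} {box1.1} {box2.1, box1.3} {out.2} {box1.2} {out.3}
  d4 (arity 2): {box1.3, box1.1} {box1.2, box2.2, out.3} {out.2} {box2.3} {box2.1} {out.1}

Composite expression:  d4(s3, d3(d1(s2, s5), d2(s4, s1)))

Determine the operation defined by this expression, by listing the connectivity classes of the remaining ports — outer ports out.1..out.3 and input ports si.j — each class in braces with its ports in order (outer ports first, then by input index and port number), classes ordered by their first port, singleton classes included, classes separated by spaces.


Reachability decides: close wires over d4-identified ports.
composing d1 on (s2, s5), with out.j its own outer ports: {out.1, s2.2} {out.2, out.3, s2.1, s2.3, s5.1, s5.2, s5.3}
composing d2 on (s4, s1), with out.j its own outer ports: {out.1} {out.2} {out.3} {s1.1, s4.1} {s1.2, s1.3} {s4.2, s4.3}
composing d3 on (s2, s5, s4, s1), with out.j its own outer ports: {out.1} {out.2} {out.3} {s1.1, s4.1} {s1.2, s1.3} {s2.1, s2.3, s5.1, s5.2, s5.3} {s2.2} {s4.2, s4.3}
composing d4 on (s3, s2, s5, s4, s1), with out.j its own outer ports: {out.1} {out.2} {out.3, s3.2} {s1.1, s4.1} {s1.2, s1.3} {s2.1, s2.3, s5.1, s5.2, s5.3} {s2.2} {s3.1, s3.3} {s4.2, s4.3}

{out.1} {out.2} {out.3, s3.2} {s1.1, s4.1} {s1.2, s1.3} {s2.1, s2.3, s5.1, s5.2, s5.3} {s2.2} {s3.1, s3.3} {s4.2, s4.3}


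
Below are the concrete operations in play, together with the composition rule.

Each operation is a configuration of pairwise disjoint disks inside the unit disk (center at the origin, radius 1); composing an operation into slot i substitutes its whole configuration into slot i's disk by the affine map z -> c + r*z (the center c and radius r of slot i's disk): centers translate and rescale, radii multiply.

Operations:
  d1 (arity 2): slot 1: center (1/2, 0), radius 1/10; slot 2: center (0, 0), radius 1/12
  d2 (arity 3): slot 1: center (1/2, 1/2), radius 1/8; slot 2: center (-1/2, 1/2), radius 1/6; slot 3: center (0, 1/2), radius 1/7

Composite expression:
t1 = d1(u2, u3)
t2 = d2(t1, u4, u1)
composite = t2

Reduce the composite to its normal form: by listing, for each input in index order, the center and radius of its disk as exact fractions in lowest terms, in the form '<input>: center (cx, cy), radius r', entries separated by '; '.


u1: center (0, 1/2), radius 1/7; u2: center (9/16, 1/2), radius 1/80; u3: center (1/2, 1/2), radius 1/96; u4: center (-1/2, 1/2), radius 1/6

Only the slot chain above each u matters under d2; compose those maps.
u2 passes through 2 substitutions, ending at center (9/16, 1/2), radius 1/80
u3 passes through 2 substitutions, ending at center (1/2, 1/2), radius 1/96
u4 passes through 1 substitution, ending at center (-1/2, 1/2), radius 1/6
u1 passes through 1 substitution, ending at center (0, 1/2), radius 1/7


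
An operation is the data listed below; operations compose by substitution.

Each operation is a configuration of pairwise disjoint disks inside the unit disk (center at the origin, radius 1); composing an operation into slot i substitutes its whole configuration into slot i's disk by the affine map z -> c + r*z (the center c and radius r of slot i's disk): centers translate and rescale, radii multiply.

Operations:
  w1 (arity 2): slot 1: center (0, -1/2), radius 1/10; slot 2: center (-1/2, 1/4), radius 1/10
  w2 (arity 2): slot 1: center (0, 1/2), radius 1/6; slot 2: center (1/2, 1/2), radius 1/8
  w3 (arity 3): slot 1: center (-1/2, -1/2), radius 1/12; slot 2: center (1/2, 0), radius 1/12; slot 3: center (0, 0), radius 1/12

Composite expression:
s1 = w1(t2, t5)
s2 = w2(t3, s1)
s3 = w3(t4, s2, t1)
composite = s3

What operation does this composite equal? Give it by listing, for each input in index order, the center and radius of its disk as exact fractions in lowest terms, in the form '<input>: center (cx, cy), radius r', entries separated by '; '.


t1: center (0, 0), radius 1/12; t2: center (13/24, 7/192), radius 1/960; t3: center (1/2, 1/24), radius 1/72; t4: center (-1/2, -1/2), radius 1/12; t5: center (103/192, 17/384), radius 1/960

Only the slot chain above each t matters under w3; compose those maps.
input t4: applying the 1 nested substitution gives center (-1/2, -1/2), radius 1/12
input t3: applying the 2 nested substitutions gives center (1/2, 1/24), radius 1/72
input t2: applying the 3 nested substitutions gives center (13/24, 7/192), radius 1/960
input t5: applying the 3 nested substitutions gives center (103/192, 17/384), radius 1/960
input t1: applying the 1 nested substitution gives center (0, 0), radius 1/12


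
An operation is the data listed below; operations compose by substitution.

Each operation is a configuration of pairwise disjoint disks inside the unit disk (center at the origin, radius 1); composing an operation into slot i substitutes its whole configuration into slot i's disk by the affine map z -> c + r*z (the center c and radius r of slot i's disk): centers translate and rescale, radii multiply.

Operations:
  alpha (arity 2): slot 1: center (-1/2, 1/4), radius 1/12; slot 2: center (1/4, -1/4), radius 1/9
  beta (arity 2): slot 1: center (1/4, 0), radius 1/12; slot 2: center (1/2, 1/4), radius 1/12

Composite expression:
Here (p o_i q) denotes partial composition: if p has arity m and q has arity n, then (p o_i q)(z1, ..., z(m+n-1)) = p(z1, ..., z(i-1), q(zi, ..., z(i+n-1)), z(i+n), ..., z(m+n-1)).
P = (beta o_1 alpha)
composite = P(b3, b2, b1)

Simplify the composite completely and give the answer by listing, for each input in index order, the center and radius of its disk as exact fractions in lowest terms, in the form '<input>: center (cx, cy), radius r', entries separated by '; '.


Below beta, radii multiply path by path; the b-disk centers shift.
input b3: composing its 2 substitution steps yields center (5/24, 1/48), radius 1/144
input b2: composing its 2 substitution steps yields center (13/48, -1/48), radius 1/108
input b1: composing its 1 substitution step yields center (1/2, 1/4), radius 1/12

b1: center (1/2, 1/4), radius 1/12; b2: center (13/48, -1/48), radius 1/108; b3: center (5/24, 1/48), radius 1/144


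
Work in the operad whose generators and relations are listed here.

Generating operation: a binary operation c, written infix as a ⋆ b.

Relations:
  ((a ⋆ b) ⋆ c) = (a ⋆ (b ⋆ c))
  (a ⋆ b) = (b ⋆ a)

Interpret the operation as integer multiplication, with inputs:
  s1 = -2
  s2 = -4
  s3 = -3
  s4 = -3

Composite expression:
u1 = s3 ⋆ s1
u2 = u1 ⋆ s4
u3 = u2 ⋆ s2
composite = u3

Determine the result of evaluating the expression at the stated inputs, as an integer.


72


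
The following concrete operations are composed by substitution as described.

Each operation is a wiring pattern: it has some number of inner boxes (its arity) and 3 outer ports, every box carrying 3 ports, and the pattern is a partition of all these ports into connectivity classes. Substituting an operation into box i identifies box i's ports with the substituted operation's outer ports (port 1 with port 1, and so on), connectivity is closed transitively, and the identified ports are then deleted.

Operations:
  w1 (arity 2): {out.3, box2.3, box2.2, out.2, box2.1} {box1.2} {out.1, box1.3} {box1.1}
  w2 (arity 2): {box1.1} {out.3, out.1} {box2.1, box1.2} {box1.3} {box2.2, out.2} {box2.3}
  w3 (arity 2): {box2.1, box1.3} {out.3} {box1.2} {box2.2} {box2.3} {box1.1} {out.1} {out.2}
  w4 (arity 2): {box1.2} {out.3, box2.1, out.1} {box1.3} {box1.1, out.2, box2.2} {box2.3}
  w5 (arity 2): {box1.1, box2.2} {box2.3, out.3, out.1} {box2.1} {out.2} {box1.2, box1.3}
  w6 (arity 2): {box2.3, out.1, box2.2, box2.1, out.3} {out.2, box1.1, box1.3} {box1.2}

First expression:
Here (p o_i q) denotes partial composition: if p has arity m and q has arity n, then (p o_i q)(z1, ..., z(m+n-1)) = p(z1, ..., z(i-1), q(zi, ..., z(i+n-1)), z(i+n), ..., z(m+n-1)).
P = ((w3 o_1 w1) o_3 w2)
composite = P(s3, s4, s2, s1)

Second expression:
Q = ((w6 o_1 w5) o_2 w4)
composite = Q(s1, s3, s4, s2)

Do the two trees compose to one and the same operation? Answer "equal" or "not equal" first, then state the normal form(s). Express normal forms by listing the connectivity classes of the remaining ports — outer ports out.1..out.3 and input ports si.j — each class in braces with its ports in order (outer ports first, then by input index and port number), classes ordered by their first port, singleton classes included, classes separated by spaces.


not equal; the first gives {out.1} {out.2} {out.3} {s1.1, s2.2} {s1.2} {s1.3} {s2.1} {s2.3} {s3.1} {s3.2} {s3.3} {s4.1, s4.2, s4.3} and the second {out.1, out.3, s2.1, s2.2, s2.3} {out.2, s4.1} {s1.1, s3.1, s4.2} {s1.2, s1.3} {s3.2} {s3.3} {s4.3}


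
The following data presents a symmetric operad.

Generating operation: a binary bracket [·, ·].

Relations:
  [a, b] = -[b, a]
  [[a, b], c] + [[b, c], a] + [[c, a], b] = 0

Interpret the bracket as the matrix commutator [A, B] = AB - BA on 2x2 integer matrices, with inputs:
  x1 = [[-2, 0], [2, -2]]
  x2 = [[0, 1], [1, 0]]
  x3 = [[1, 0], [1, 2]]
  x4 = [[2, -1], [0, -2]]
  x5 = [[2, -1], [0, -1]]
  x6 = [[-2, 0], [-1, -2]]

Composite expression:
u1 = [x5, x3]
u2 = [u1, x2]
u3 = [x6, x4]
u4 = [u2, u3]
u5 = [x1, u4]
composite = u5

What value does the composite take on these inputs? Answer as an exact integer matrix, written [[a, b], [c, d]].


[[8, 0], [32, -8]]

[x5, x3] = [[-1, -1], [-3, 1]]
[[x5, x3], x2] = [[2, -2], [2, -2]]
[x6, x4] = [[-1, 0], [-4, 1]]
[[[x5, x3], x2], [x6, x4]] = [[8, -4], [12, -8]]
[x1, [[[x5, x3], x2], [x6, x4]]] = [[8, 0], [32, -8]]


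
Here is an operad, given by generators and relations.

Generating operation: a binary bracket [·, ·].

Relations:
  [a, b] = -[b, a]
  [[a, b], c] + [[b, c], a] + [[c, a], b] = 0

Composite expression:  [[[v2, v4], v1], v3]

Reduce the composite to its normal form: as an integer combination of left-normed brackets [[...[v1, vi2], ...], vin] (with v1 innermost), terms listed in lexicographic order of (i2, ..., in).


Skip Jacobi rewriting: expand, keep v1-initial words, read off terms.
Composite bracket: [[[v2, v4], v1], v3]
Applying ab - ba throughout gives 8 signed words (2^3 = 8).
Coefficients come from the v1-initial words:
  sign of v1v2v4v3 is -1, so it contributes -[[[v1, v2], v4], v3]
  sign of v1v4v2v3 is +1, so it contributes +[[[v1, v4], v2], v3]

-[[[v1, v2], v4], v3] + [[[v1, v4], v2], v3]


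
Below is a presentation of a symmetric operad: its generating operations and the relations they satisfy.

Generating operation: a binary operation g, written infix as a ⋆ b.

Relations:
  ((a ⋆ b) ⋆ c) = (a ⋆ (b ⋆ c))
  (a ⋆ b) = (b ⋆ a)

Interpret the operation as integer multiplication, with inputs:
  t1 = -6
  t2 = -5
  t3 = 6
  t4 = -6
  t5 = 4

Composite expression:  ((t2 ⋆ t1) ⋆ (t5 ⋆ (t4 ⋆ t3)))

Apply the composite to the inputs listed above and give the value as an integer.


-4320

(t2 ⋆ t1) = 30
(t4 ⋆ t3) = -36
(t5 ⋆ (t4 ⋆ t3)) = -144
((t2 ⋆ t1) ⋆ (t5 ⋆ (t4 ⋆ t3))) = -4320


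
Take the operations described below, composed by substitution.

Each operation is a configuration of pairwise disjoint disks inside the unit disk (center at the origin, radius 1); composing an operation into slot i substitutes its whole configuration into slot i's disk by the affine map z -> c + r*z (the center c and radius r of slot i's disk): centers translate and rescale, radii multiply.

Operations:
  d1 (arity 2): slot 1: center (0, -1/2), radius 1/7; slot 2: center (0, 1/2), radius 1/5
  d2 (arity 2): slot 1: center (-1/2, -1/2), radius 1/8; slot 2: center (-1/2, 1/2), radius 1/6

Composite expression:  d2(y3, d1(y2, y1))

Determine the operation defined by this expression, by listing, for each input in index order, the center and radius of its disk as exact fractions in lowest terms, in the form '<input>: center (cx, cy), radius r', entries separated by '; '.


y1: center (-1/2, 7/12), radius 1/30; y2: center (-1/2, 5/12), radius 1/42; y3: center (-1/2, -1/2), radius 1/8


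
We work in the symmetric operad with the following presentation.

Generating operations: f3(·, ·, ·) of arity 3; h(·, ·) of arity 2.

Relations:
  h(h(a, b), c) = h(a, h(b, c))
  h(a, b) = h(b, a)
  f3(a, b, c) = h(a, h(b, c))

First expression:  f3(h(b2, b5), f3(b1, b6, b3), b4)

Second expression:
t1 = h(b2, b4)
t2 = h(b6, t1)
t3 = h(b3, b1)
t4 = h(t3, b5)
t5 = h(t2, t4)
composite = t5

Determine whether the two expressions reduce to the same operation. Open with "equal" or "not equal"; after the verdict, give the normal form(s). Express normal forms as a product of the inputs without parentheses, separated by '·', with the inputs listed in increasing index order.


equal — both sides give b1 · b2 · b3 · b4 · b5 · b6

Normal form of the first expression: b1 · b2 · b3 · b4 · b5 · b6
Normal form of the second expression: b1 · b2 · b3 · b4 · b5 · b6
The forms coincide; equal.


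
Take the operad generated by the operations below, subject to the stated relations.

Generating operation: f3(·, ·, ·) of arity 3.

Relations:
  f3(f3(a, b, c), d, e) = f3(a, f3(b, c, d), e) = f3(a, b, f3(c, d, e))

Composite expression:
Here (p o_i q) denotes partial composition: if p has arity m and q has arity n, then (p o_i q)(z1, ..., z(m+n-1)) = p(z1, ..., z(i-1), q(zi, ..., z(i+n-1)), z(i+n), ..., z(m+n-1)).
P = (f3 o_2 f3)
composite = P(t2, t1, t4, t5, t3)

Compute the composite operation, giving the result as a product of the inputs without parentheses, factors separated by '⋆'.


t2 ⋆ t1 ⋆ t4 ⋆ t5 ⋆ t3

Every regrouping of f3 is equal, so read the t-inputs in written order.
f3(t1, t4, t5) linearizes to t1 ⋆ t4 ⋆ t5
f3(t2, f3(t1, t4, t5), t3) linearizes to t2 ⋆ t1 ⋆ t4 ⋆ t5 ⋆ t3


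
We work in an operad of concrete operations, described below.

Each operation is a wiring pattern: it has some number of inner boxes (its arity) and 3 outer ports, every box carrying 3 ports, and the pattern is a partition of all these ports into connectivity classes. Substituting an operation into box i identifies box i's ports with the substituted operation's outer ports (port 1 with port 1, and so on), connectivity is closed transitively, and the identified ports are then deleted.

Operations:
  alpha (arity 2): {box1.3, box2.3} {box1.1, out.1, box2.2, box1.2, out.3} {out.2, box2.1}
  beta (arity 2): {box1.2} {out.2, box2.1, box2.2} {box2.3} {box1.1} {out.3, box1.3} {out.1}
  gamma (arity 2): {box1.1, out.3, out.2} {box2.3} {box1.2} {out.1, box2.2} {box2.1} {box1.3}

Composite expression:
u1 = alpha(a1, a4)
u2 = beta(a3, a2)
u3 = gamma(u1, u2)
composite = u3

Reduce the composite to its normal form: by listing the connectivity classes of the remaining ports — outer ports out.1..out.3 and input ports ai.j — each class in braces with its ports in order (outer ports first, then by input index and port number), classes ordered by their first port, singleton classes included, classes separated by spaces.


{out.1, a2.1, a2.2} {out.2, out.3, a1.1, a1.2, a4.2} {a1.3, a4.3} {a2.3} {a3.1} {a3.2} {a3.3} {a4.1}

Two ports join when wires chain via gamma-identified ports.
the subtree at alpha composes to {out.1, out.3, a1.1, a1.2, a4.2} {out.2, a4.1} {a1.3, a4.3} on (a1, a4); out.j = own outer ports
the subtree at beta composes to {out.1} {out.2, a2.1, a2.2} {out.3, a3.3} {a2.3} {a3.1} {a3.2} on (a3, a2); out.j = own outer ports
the subtree at gamma composes to {out.1, a2.1, a2.2} {out.2, out.3, a1.1, a1.2, a4.2} {a1.3, a4.3} {a2.3} {a3.1} {a3.2} {a3.3} {a4.1} on (a1, a4, a3, a2); out.j = own outer ports


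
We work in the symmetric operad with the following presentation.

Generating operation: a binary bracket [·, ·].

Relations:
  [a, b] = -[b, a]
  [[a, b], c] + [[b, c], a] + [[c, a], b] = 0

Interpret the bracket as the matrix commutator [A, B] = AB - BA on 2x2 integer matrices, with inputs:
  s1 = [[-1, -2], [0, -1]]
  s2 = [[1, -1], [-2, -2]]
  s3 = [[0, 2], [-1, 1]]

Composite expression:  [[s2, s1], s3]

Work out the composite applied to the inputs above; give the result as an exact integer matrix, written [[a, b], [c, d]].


[[6, -22], [-8, -6]]

[s2, s1] = [[-4, -6], [0, 4]]
[[s2, s1], s3] = [[6, -22], [-8, -6]]


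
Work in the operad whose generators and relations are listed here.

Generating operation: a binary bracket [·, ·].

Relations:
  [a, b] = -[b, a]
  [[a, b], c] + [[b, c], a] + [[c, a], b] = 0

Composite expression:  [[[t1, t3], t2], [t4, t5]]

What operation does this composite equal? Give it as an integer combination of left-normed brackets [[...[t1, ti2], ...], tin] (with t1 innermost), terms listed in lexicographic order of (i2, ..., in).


Expand each bracket as ab - ba; the t1-initial words give the coefficients.
Composite bracket: [[[t1, t3], t2], [t4, t5]]
Each bracket splits as ab - ba, giving 16 signed words (2^4 = 16).
Coefficients come from the t1-initial words:
  sign of t1t3t2t4t5 is +1, so it contributes +[[[[t1, t3], t2], t4], t5]
  sign of t1t3t2t5t4 is -1, so it contributes -[[[[t1, t3], t2], t5], t4]

[[[[t1, t3], t2], t4], t5] - [[[[t1, t3], t2], t5], t4]


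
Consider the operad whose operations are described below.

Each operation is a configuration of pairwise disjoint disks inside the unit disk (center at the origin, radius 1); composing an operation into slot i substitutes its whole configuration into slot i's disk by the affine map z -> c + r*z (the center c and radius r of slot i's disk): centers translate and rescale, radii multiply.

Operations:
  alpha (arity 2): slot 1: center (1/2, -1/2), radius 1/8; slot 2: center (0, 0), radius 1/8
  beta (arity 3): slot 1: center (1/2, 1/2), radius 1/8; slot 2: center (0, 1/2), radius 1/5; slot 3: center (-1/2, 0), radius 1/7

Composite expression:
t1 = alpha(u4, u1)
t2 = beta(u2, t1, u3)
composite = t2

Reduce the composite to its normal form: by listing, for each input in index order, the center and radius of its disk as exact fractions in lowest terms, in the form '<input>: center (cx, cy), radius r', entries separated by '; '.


u1: center (0, 1/2), radius 1/40; u2: center (1/2, 1/2), radius 1/8; u3: center (-1/2, 0), radius 1/7; u4: center (1/10, 2/5), radius 1/40

Follow each u-input down from beta: c' goes to c + r*c', radius to r*r'.
input u2: applying the 1 nested substitution gives center (1/2, 1/2), radius 1/8
input u4: applying the 2 nested substitutions gives center (1/10, 2/5), radius 1/40
input u1: applying the 2 nested substitutions gives center (0, 1/2), radius 1/40
input u3: applying the 1 nested substitution gives center (-1/2, 0), radius 1/7


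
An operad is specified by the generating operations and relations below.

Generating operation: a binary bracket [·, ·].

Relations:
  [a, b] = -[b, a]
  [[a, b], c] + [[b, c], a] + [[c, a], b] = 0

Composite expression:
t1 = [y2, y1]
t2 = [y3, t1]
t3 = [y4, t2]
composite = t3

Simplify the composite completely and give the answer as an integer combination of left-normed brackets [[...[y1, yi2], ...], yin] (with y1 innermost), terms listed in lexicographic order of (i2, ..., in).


-[[[y1, y2], y3], y4]

Antisymmetry and Jacobi reduce to y1-anchored left-normed brackets.
Composite bracket: [y4, [y3, [y2, y1]]]
Each bracket splits as ab - ba, giving 8 signed words (2^3 = 8).
The y1-initial words carry the normal form:
  word y1y2y3y4 has sign -1, contributing -[[[y1, y2], y3], y4]


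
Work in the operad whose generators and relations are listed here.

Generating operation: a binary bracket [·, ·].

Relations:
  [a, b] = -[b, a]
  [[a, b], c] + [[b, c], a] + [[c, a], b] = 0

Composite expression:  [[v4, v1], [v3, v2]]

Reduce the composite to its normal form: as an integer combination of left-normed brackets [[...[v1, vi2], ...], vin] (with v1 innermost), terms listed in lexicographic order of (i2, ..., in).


[[[v1, v4], v2], v3] - [[[v1, v4], v3], v2]

In the tensor algebra, words opening v1 carry the v1-anchored form.
Composite bracket: [[v4, v1], [v3, v2]]
Each bracket splits as ab - ba, giving 8 signed words (2^3 = 8).
The v1-initial words carry the normal form:
  from v1v4v2v3, sign +1: term +[[[v1, v4], v2], v3]
  from v1v4v3v2, sign -1: term -[[[v1, v4], v3], v2]


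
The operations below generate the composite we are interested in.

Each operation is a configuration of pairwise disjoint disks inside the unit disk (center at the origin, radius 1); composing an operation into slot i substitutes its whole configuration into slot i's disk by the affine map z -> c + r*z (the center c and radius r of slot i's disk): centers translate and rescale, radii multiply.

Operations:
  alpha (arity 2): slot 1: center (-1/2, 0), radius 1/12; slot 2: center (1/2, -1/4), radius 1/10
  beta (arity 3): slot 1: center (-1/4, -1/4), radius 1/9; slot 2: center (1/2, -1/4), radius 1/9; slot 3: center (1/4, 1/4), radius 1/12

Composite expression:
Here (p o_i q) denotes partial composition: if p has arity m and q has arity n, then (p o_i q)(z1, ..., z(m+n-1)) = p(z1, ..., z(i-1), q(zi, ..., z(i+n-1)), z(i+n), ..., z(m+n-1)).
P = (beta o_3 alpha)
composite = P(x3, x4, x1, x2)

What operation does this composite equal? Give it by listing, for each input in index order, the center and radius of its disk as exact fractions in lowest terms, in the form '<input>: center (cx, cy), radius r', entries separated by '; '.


x1: center (5/24, 1/4), radius 1/144; x2: center (7/24, 11/48), radius 1/120; x3: center (-1/4, -1/4), radius 1/9; x4: center (1/2, -1/4), radius 1/9


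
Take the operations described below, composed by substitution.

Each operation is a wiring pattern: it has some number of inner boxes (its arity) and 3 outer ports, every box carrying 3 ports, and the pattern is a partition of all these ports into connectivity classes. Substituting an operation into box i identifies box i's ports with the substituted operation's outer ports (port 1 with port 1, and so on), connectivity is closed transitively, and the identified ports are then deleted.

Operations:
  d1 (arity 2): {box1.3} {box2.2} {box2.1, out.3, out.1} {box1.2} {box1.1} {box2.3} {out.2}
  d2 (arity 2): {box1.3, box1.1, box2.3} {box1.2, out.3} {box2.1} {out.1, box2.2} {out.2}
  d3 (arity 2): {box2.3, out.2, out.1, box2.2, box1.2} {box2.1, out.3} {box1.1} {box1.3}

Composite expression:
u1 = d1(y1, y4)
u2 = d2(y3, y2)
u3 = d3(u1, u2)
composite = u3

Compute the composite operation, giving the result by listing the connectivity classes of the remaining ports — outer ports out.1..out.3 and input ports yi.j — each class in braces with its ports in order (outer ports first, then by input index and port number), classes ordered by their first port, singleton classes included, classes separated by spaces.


Connectivity passes through glued d3-boundaries; trace each wire chain.
through d1, on inputs (y1, y4): {out.1, out.3, y4.1} {out.2} {y1.1} {y1.2} {y1.3} {y4.2} {y4.3} (out.j = stage outer ports)
through d2, on inputs (y3, y2): {out.1, y2.2} {out.2} {out.3, y3.2} {y2.1} {y2.3, y3.1, y3.3} (out.j = stage outer ports)
through d3, on inputs (y1, y4, y3, y2): {out.1, out.2, y3.2} {out.3, y2.2} {y1.1} {y1.2} {y1.3} {y2.1} {y2.3, y3.1, y3.3} {y4.1} {y4.2} {y4.3} (out.j = stage outer ports)

{out.1, out.2, y3.2} {out.3, y2.2} {y1.1} {y1.2} {y1.3} {y2.1} {y2.3, y3.1, y3.3} {y4.1} {y4.2} {y4.3}


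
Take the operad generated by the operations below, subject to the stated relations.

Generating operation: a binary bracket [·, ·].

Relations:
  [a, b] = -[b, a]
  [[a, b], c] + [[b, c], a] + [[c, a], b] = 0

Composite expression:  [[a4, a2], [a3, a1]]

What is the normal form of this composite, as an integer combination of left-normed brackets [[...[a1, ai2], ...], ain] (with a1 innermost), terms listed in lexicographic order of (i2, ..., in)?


-[[[a1, a3], a2], a4] + [[[a1, a3], a4], a2]

Antisymmetry and Jacobi reduce to a1-anchored left-normed brackets.
Composite bracket: [[a4, a2], [a3, a1]]
Each bracket splits as ab - ba, giving 8 signed words (2^3 = 8).
Coefficients come from the a1-initial words:
  from a1a3a2a4, sign -1: term -[[[a1, a3], a2], a4]
  from a1a3a4a2, sign +1: term +[[[a1, a3], a4], a2]


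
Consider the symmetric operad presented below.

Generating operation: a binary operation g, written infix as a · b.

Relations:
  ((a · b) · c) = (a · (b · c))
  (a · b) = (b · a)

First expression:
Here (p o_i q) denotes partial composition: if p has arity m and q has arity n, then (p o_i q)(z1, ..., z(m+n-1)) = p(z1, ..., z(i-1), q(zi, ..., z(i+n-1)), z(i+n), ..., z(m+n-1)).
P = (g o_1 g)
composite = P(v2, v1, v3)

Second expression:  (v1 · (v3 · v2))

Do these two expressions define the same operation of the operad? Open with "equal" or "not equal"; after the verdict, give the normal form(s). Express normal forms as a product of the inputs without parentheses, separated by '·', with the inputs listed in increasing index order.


equal; the common form is v1 · v2 · v3

The first composite normalizes to v1 · v2 · v3
The second composite normalizes to v1 · v2 · v3
Both agree, so they are equal.


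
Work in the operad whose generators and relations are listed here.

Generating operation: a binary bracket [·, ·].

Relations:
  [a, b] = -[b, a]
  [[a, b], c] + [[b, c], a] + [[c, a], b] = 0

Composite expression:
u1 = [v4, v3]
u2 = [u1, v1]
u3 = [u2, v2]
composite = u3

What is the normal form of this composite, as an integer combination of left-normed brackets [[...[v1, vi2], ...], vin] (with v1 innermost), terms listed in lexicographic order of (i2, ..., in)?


Left-normed coefficients sit on the v1-initial expansion words.
Composite bracket: [[[v4, v3], v1], v2]
The bracket unfolds into 8 signed words via [a, b] = ab - ba (2^3 = 8).
The v1-initial words carry the normal form:
  sign of v1v3v4v2 is +1, so it contributes +[[[v1, v3], v4], v2]
  sign of v1v4v3v2 is -1, so it contributes -[[[v1, v4], v3], v2]

[[[v1, v3], v4], v2] - [[[v1, v4], v3], v2]


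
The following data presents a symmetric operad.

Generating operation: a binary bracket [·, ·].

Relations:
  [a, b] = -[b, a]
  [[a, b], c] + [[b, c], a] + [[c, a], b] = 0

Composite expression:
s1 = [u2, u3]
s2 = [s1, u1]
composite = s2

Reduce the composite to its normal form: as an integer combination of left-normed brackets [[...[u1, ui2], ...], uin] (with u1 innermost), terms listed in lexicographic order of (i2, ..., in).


-[[u1, u2], u3] + [[u1, u3], u2]

Expand each bracket as ab - ba; the u1-initial words give the coefficients.
Composite bracket: [[u2, u3], u1]
Applying ab - ba throughout gives 4 signed words (2^2 = 4).
Collect the words opening with u1:
  sign of u1u2u3 is -1, so it contributes -[[u1, u2], u3]
  sign of u1u3u2 is +1, so it contributes +[[u1, u3], u2]


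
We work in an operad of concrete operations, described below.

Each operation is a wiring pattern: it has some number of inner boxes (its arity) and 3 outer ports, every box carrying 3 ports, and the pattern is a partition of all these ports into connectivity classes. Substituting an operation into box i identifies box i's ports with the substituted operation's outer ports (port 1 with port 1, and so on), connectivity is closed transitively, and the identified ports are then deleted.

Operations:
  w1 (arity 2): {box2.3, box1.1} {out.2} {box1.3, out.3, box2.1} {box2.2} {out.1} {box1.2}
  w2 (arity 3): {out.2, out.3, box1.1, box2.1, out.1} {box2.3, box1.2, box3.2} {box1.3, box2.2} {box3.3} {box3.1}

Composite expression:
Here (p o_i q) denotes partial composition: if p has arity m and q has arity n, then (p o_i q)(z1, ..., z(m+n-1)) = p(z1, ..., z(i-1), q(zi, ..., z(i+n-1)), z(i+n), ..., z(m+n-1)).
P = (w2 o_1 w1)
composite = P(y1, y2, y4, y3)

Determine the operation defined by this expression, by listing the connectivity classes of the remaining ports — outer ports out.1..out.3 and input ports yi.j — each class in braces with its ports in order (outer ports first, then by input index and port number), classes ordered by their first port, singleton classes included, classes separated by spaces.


{out.1, out.2, out.3, y4.1} {y1.1, y2.3} {y1.2} {y1.3, y2.1, y4.2} {y2.2} {y3.1} {y3.2, y4.3} {y3.3}

Substituting into w2 glues patterns; closure does the rest.
the subtree at w1 composes to {out.1} {out.2} {out.3, y1.3, y2.1} {y1.1, y2.3} {y1.2} {y2.2} on (y1, y2); out.j = own outer ports
the subtree at w2 composes to {out.1, out.2, out.3, y4.1} {y1.1, y2.3} {y1.2} {y1.3, y2.1, y4.2} {y2.2} {y3.1} {y3.2, y4.3} {y3.3} on (y1, y2, y4, y3); out.j = own outer ports


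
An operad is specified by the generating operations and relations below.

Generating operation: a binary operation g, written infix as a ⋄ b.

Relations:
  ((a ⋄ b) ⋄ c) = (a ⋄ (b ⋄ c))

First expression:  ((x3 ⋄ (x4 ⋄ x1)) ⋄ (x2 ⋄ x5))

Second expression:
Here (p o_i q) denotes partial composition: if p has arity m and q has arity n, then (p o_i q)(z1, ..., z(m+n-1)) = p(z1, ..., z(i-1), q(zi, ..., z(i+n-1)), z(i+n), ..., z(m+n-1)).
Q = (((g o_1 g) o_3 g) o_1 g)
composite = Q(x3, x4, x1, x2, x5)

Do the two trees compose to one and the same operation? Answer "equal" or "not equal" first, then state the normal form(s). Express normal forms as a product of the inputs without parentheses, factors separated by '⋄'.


The first expression, normalized: x3 ⋄ x4 ⋄ x1 ⋄ x2 ⋄ x5
The second expression, normalized: x3 ⋄ x4 ⋄ x1 ⋄ x2 ⋄ x5
The normal forms match — equal.

equal: each reduces to x3 ⋄ x4 ⋄ x1 ⋄ x2 ⋄ x5


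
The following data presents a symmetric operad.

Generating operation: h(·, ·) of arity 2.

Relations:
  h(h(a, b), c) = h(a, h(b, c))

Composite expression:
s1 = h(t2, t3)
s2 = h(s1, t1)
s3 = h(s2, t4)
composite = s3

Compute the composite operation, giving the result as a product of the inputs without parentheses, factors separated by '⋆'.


t2 ⋆ t3 ⋆ t1 ⋆ t4

Every regrouping of h is equal, so read the t-inputs in written order.
h(t2, t3) flattens to t2 ⋆ t3
h(h(t2, t3), t1) flattens to t2 ⋆ t3 ⋆ t1
h(h(h(t2, t3), t1), t4) flattens to t2 ⋆ t3 ⋆ t1 ⋆ t4


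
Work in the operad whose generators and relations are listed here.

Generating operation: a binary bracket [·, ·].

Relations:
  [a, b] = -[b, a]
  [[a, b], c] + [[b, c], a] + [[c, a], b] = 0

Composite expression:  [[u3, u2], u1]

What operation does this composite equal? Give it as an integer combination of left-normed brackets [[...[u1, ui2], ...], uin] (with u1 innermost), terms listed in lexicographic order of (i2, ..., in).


A multilinear Lie element is pinned by u1-initial words (u1 innermost).
Composite bracket: [[u3, u2], u1]
Under [a, b] = ab - ba we get 4 signed associative words (2^2 = 4).
Words beginning with u1 determine it all:
  u1u2u3 (sign +1) contributes +[[u1, u2], u3]
  u1u3u2 (sign -1) contributes -[[u1, u3], u2]

[[u1, u2], u3] - [[u1, u3], u2]


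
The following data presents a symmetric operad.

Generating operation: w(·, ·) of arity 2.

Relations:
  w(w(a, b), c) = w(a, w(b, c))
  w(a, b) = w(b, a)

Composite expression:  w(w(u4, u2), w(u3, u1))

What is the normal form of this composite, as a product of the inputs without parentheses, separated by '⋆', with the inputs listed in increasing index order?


u1 ⋆ u2 ⋆ u3 ⋆ u4


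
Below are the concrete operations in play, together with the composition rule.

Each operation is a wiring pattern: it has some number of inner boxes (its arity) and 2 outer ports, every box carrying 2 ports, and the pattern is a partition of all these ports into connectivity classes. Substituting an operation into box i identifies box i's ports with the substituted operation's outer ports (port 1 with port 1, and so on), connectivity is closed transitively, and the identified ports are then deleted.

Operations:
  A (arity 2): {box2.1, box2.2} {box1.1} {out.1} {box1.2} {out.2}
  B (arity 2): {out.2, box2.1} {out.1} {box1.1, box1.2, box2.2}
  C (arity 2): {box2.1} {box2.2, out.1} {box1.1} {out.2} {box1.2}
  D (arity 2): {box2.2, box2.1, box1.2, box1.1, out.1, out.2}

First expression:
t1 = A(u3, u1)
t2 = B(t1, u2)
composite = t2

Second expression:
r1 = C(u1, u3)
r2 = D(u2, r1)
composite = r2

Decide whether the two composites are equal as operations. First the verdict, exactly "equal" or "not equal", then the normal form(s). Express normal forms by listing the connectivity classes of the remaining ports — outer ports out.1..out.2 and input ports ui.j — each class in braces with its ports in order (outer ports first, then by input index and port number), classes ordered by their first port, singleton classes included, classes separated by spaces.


not equal — first {out.1} {out.2, u2.1} {u1.1, u1.2} {u2.2} {u3.1} {u3.2}, second {out.1, out.2, u2.1, u2.2, u3.2} {u1.1} {u1.2} {u3.1}

In normal form, the first expression is {out.1} {out.2, u2.1} {u1.1, u1.2} {u2.2} {u3.1} {u3.2}
In normal form, the second expression is {out.1, out.2, u2.1, u2.2, u3.2} {u1.1} {u1.2} {u3.1}
Different reductions; not equal.


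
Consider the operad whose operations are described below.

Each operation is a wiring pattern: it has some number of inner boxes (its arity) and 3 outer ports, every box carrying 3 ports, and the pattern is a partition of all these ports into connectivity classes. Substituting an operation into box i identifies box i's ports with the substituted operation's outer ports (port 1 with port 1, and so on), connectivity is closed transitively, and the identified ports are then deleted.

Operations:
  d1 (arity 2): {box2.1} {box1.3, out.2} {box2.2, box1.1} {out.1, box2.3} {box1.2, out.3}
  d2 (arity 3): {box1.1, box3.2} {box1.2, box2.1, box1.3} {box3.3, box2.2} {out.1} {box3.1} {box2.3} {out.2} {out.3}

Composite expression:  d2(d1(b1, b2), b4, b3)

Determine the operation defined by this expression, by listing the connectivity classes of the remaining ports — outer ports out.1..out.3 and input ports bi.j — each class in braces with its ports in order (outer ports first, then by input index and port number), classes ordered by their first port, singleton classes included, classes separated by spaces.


Treat the ports identified at d2 as solder joints: merge, then drop.
composing d1 on (b1, b2), with out.j its own outer ports: {out.1, b2.3} {out.2, b1.3} {out.3, b1.2} {b1.1, b2.2} {b2.1}
composing d2 on (b1, b2, b4, b3), with out.j its own outer ports: {out.1} {out.2} {out.3} {b1.1, b2.2} {b1.2, b1.3, b4.1} {b2.1} {b2.3, b3.2} {b3.1} {b3.3, b4.2} {b4.3}

{out.1} {out.2} {out.3} {b1.1, b2.2} {b1.2, b1.3, b4.1} {b2.1} {b2.3, b3.2} {b3.1} {b3.3, b4.2} {b4.3}


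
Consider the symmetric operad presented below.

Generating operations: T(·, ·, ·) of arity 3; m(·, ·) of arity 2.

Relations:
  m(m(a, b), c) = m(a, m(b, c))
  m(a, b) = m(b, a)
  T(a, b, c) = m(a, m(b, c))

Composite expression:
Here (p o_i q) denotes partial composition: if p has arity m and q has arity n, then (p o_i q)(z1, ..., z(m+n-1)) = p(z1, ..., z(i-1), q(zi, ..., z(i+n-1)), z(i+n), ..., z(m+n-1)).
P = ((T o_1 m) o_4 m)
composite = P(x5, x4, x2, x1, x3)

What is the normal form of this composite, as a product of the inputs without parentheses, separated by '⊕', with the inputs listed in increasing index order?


x1 ⊕ x2 ⊕ x3 ⊕ x4 ⊕ x5

With T associative and commutative, the x-input set is all that matters.
m(x5, x4) collapses to x5 ⊕ x4
m(x1, x3) collapses to x1 ⊕ x3
T(m(x5, x4), x2, m(x1, x3)) collapses to x5 ⊕ x4 ⊕ x2 ⊕ x1 ⊕ x3
reordering the factors by index: x1 ⊕ x2 ⊕ x3 ⊕ x4 ⊕ x5


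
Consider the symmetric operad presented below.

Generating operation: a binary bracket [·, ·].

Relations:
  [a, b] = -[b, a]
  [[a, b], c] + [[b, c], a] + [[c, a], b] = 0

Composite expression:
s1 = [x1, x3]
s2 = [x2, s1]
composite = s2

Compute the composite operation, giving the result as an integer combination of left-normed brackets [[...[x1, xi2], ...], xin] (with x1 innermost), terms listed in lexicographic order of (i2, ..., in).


In the tensor algebra, words opening x1 carry the x1-anchored form.
Composite bracket: [x2, [x1, x3]]
Full expansion: 4 signed words from ab - ba (2^2 = 4).
Only words starting with x1 matter:
  word x1x3x2 has sign -1, contributing -[[x1, x3], x2]

-[[x1, x3], x2]


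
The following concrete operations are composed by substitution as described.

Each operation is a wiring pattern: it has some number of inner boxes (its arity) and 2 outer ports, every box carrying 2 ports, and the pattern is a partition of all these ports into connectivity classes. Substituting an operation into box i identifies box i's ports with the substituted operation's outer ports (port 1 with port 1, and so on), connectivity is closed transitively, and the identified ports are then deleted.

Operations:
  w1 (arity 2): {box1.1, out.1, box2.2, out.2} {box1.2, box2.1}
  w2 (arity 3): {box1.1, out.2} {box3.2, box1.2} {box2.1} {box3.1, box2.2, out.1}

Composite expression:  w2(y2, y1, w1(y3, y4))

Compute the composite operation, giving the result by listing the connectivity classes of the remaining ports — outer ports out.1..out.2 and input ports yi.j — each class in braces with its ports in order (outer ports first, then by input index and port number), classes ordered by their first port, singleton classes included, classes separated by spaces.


{out.1, y1.2, y2.2, y3.1, y4.2} {out.2, y2.1} {y1.1} {y3.2, y4.1}

Connectivity passes through glued w2-boundaries; trace each wire chain.
after w1, the pattern on (y3, y4) reads {out.1, out.2, y3.1, y4.2} {y3.2, y4.1} (out.j = its outer ports)
after w2, the pattern on (y2, y1, y3, y4) reads {out.1, y1.2, y2.2, y3.1, y4.2} {out.2, y2.1} {y1.1} {y3.2, y4.1} (out.j = its outer ports)


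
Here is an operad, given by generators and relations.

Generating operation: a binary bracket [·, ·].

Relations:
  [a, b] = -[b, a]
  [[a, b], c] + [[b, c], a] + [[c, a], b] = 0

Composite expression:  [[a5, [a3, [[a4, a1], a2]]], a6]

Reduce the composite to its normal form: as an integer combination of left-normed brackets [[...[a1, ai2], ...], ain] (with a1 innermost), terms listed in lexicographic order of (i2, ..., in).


-[[[[[a1, a4], a2], a3], a5], a6]

In the tensor algebra, words opening a1 carry the a1-anchored form.
Composite bracket: [[a5, [a3, [[a4, a1], a2]]], a6]
Applying ab - ba throughout gives 32 signed words (2^5 = 32).
Keep just the words that open with a1:
  the word a1a4a2a3a5a6 carries sign -1 and contributes -[[[[[a1, a4], a2], a3], a5], a6]


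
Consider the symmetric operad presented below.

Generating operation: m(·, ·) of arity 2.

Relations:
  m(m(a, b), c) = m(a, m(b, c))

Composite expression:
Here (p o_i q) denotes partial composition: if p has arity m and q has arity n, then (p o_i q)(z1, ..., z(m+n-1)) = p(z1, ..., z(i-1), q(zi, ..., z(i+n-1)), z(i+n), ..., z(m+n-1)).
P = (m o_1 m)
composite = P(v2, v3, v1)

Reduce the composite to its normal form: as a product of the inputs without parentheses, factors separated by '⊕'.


v2 ⊕ v3 ⊕ v1

Every regrouping of m is equal, so read the v-inputs in written order.
m(v2, v3) spells out as v2 ⊕ v3
m(m(v2, v3), v1) spells out as v2 ⊕ v3 ⊕ v1


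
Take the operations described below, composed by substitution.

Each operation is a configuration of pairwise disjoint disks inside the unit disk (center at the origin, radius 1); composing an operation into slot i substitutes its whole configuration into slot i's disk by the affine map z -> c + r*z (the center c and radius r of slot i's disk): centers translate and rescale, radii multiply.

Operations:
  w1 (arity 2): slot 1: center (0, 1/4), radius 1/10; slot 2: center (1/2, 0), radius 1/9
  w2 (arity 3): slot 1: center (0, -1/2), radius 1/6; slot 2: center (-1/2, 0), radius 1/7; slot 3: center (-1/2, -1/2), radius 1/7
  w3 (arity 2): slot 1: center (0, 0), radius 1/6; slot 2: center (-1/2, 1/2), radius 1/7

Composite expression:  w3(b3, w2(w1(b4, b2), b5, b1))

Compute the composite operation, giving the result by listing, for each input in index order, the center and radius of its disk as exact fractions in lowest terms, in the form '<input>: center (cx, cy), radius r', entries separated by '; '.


b1: center (-4/7, 3/7), radius 1/49; b2: center (-41/84, 3/7), radius 1/378; b3: center (0, 0), radius 1/6; b4: center (-1/2, 73/168), radius 1/420; b5: center (-4/7, 1/2), radius 1/49

Only the slot chain above each b matters under w3; compose those maps.
tracing b3 down its 1-map path: center (0, 0), radius 1/6
tracing b4 down its 3-map path: center (-1/2, 73/168), radius 1/420
tracing b2 down its 3-map path: center (-41/84, 3/7), radius 1/378
tracing b5 down its 2-map path: center (-4/7, 1/2), radius 1/49
tracing b1 down its 2-map path: center (-4/7, 3/7), radius 1/49
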